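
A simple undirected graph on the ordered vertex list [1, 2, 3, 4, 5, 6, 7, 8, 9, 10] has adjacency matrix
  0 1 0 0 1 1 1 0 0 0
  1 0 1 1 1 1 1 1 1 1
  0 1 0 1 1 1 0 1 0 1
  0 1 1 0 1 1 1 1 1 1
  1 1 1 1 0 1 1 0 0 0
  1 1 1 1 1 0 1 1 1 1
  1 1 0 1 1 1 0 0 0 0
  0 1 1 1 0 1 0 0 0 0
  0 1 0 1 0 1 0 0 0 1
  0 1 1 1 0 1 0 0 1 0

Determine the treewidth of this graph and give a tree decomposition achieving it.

Treewidth 4.
One such decomposition:
Bags: B1 = {2, 3, 4, 5, 6}  B2 = {2, 4, 5, 6, 7}  B3 = {2, 3, 4, 6, 8}  B4 = {1, 2, 5, 6, 7}  B5 = {2, 3, 4, 6, 10}  B6 = {2, 4, 6, 9, 10}
Tree: B1–B2, B1–B3, B2–B4, B1–B5, B5–B6

Each bag holds 5 vertices, so the decomposition has width 4, which upper-bounds the treewidth. Conversely, {1, 2, 5, 6, 7} is a clique of size 5, and the vertices of any clique must share a bag in every tree decomposition; so some bag has ≥ 5 vertices and tw(G) ≥ 4. Combining the bounds, tw(G) = 4.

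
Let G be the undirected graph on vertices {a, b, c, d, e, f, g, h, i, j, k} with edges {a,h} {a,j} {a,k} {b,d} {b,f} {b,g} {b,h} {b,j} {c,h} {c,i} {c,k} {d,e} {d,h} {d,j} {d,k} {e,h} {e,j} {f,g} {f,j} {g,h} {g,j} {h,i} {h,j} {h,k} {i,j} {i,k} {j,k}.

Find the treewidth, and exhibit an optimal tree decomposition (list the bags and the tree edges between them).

Treewidth 3.
One optimal decomposition is:
Bags: B1 = {b, g, h, j}  B2 = {b, d, h, j}  B3 = {b, f, g, j}  B4 = {d, h, j, k}  B5 = {h, i, j, k}  B6 = {c, h, i, k}  B7 = {a, h, j, k}  B8 = {d, e, h, j}
Tree: B1–B2, B1–B3, B2–B4, B4–B5, B5–B6, B4–B7, B2–B8

The largest bag has 4 vertices, giving width 3; this decomposition certifies tw(G) ≤ 3. Conversely, {d, e, h, j} is a clique of size 4, and the vertices of any clique must share a bag in every tree decomposition; so some bag has ≥ 4 vertices and tw(G) ≥ 3. Hence tw(G) = 3 exactly.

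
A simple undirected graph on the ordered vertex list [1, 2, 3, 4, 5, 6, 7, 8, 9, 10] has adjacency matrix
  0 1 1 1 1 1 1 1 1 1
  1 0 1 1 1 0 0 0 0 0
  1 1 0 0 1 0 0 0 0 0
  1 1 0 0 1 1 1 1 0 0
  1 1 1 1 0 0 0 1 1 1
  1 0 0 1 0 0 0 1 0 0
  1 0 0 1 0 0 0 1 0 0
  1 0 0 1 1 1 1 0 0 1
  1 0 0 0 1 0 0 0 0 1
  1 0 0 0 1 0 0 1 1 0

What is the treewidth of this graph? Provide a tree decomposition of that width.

Each bag holds 4 vertices, so the decomposition has width 3, which upper-bounds the treewidth. On the other hand G contains the 4-clique {1, 5, 8, 10}. A clique must lie in a single bag of any decomposition, so no decomposition can have width below 3. Hence tw(G) = 3 exactly.

Treewidth 3.
One optimal decomposition is:
Bags: B1 = {1, 4, 5, 8}  B2 = {1, 4, 6, 8}  B3 = {1, 2, 4, 5}  B4 = {1, 5, 8, 10}  B5 = {1, 5, 9, 10}  B6 = {1, 2, 3, 5}  B7 = {1, 4, 7, 8}
Tree: B1–B2, B1–B3, B1–B4, B4–B5, B3–B6, B2–B7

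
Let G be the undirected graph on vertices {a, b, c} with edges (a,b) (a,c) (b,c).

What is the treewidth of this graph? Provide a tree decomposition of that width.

Treewidth 2.
One such decomposition:
Bags: B1 = {a, b, c}
Tree: (single bag)

With just one bag of size 3, the width is 3 − 1 = 2, so tw(G) ≤ 2. For the lower bound, the 3 vertices {a, b, c} are pairwise adjacent, and any tree decomposition puts a clique entirely inside one bag — forcing width ≥ 2. Combining the bounds, tw(G) = 2.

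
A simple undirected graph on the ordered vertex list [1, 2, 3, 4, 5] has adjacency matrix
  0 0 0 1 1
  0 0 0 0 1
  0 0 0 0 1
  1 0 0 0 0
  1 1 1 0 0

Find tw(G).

A width-1 tree decomposition is:
Bags: B1 = {1, 4}  B2 = {1, 5}  B3 = {3, 5}  B4 = {2, 5}
Tree: B1–B2, B2–B3, B2–B4
Every bag has size at most 2, so the width is 2 − 1 = 1 and tw(G) ≤ 1. Any graph with an edge has treewidth ≥ 1, and G has the edge 4–1. Therefore the treewidth is 1.

1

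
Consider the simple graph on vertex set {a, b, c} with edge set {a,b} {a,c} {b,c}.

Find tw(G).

A width-2 tree decomposition is:
Bags: B1 = {a, b, c}
Tree: (single bag)
A single bag containing all 3 vertices is trivially a valid decomposition of width 2. For the lower bound, the 3 vertices {a, b, c} are pairwise adjacent, and any tree decomposition puts a clique entirely inside one bag — forcing width ≥ 2. Hence tw(G) = 2 exactly.

2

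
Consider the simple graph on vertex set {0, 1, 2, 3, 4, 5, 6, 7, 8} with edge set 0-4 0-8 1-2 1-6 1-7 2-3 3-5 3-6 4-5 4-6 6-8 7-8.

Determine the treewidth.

A width-3 tree decomposition is:
Bags: B1 = {1, 2, 7, 8}  B2 = {1, 2, 6, 8}  B3 = {2, 3, 6, 8}  B4 = {0, 3, 6, 8}  B5 = {0, 3, 4, 6}  B6 = {0, 3, 4, 5}
Tree: B1–B2, B2–B3, B3–B4, B4–B5, B5–B6
Each bag holds 4 vertices, so the decomposition has width 3, which upper-bounds the treewidth. For the lower bound: the 4 vertex sets {1,2,7}, {8}, {6}, {0,3,4,5} are disjoint, each induces a connected subgraph, and every pair is joined by at least one edge of G. Contracting each set to a single vertex therefore yields K_{4} as a minor, and since treewidth is minor-monotone, tw(G) ≥ tw(K_{4}) = 3. Hence tw(G) = 3 exactly.

3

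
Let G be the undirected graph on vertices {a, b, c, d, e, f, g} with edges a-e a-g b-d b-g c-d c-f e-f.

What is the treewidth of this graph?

2

A width-2 tree decomposition is:
Bags: B1 = {b, c, d}  B2 = {b, c, g}  B3 = {a, c, g}  B4 = {a, c, e}  B5 = {c, e, f}
Tree: B1–B2, B2–B3, B3–B4, B4–B5
Each bag holds 3 vertices, so the decomposition has width 2, which upper-bounds the treewidth. Since c–d–b–g–a–e–f–c is a cycle in G, G is not acyclic. Forests are exactly the graphs of treewidth ≤ 1, so tw(G) ≥ 2. Combining the bounds, tw(G) = 2.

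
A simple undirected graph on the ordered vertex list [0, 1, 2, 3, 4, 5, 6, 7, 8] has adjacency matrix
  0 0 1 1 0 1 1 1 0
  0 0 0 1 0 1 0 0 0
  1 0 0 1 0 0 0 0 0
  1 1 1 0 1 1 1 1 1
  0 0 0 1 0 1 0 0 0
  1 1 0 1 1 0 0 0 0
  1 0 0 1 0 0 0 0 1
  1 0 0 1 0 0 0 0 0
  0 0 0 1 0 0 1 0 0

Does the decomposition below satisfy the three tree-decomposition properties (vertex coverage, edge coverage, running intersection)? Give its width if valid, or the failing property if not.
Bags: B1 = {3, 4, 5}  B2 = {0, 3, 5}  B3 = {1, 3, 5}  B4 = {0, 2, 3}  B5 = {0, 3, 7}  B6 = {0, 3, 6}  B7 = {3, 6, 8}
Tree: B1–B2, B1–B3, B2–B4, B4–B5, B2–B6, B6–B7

Yes; width 2.

Vertex coverage: the bags together contain {0, 1, 2, 3, 4, 5, 6, 7, 8}, the full vertex set. Edge coverage: each edge of G has both endpoints in at least one bag. Running intersection: for every vertex, the bags containing it form a connected subtree. All three properties hold, so this is a valid tree decomposition of width max|bag| − 1 = 2, and hence tw(G) ≤ 2.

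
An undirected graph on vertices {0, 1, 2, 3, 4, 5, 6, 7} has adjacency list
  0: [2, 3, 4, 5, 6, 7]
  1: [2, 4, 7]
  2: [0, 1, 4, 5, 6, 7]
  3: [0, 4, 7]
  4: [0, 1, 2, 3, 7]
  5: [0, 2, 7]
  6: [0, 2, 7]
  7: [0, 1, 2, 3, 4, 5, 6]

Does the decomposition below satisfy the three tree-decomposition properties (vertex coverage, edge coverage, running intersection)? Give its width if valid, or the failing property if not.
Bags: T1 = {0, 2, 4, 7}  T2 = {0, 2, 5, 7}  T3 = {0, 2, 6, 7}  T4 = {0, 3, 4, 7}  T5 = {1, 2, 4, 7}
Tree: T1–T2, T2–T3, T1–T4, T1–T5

Yes; width 3.

Checking the three conditions: (i) the bags cover all of {0, 1, 2, 3, 4, 5, 6, 7}; (ii) for each edge, some bag contains both endpoints; (iii) the bags containing any fixed vertex form a subtree. All hold, so the decomposition is valid with width 4 − 1 = 3.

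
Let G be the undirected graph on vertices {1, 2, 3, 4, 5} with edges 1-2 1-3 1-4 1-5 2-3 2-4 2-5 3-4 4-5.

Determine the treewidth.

3

A width-3 tree decomposition is:
Bags: B1 = {1, 2, 4, 5}  B2 = {1, 2, 3, 4}
Tree: B1–B2
Each bag holds 4 vertices, so the decomposition has width 3, which upper-bounds the treewidth. For the lower bound, the 4 vertices {1, 2, 3, 4} are pairwise adjacent, and any tree decomposition puts a clique entirely inside one bag — forcing width ≥ 3. Therefore the treewidth is 3.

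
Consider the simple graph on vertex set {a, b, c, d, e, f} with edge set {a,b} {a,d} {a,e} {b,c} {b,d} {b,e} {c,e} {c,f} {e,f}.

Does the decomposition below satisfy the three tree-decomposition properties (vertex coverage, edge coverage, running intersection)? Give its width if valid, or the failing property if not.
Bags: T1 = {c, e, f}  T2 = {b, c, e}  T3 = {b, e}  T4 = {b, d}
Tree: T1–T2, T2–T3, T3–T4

A tree decomposition must satisfy three properties: every vertex lies in some bag; for every edge, both endpoints lie together in some bag; and for every vertex, the bags containing it form a connected subtree. Here vertex a appears in no bag, so the decomposition is invalid.

No — vertex a appears in no bag.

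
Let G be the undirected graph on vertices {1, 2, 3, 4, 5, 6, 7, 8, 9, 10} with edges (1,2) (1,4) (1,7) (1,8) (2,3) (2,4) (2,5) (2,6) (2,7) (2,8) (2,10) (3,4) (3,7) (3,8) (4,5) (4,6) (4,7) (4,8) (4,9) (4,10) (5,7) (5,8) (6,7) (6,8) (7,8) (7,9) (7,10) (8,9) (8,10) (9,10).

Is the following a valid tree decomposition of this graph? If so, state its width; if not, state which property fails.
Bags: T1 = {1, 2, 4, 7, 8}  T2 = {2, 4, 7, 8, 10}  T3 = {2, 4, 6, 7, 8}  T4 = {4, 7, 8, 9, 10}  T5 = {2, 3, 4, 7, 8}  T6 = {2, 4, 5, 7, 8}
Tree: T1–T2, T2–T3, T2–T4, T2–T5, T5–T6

Every vertex of G appears in some bag (union = {1, 2, 3, 4, 5, 6, 7, 8, 9, 10}); every edge is covered by a bag; and for each vertex v the set of bags containing v is connected in the bag tree. The decomposition is therefore valid. The largest bag has 5 vertices, so the width is 4.

Yes; width 4.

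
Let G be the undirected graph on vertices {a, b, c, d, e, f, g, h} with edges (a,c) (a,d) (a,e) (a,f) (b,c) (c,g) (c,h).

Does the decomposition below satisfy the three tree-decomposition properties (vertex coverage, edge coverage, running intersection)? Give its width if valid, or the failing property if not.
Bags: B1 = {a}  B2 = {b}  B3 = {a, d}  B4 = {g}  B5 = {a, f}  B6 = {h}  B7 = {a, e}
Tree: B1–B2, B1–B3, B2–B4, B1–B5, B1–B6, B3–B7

A tree decomposition must satisfy three properties: every vertex lies in some bag; for every edge, both endpoints lie together in some bag; and for every vertex, the bags containing it form a connected subtree. Here vertex c appears in no bag, so the decomposition is invalid.

No — vertex c appears in no bag.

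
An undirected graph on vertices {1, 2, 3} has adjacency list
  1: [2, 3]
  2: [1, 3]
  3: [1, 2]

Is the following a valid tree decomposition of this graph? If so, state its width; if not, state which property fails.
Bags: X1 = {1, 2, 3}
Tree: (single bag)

Every vertex of G appears in some bag (union = {1, 2, 3}); every edge is covered by a bag; and for each vertex v the set of bags containing v is connected in the bag tree. The decomposition is therefore valid. The largest bag has 3 vertices, so the width is 2.

Yes; width 2.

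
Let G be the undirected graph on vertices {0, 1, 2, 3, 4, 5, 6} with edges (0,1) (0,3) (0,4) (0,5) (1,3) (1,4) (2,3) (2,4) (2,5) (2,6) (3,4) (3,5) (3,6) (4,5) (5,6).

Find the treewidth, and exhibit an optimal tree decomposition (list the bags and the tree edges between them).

Every bag has size at most 4, so the width is 4 − 1 = 3 and tw(G) ≤ 3. Conversely, {0, 1, 3, 4} is a clique of size 4, and the vertices of any clique must share a bag in every tree decomposition; so some bag has ≥ 4 vertices and tw(G) ≥ 3. The upper and lower bounds meet at 3, so that is the treewidth.

Treewidth 3.
One optimal decomposition is:
Bags: B1 = {0, 3, 4, 5}  B2 = {0, 1, 3, 4}  B3 = {2, 3, 4, 5}  B4 = {2, 3, 5, 6}
Tree: B1–B2, B1–B3, B3–B4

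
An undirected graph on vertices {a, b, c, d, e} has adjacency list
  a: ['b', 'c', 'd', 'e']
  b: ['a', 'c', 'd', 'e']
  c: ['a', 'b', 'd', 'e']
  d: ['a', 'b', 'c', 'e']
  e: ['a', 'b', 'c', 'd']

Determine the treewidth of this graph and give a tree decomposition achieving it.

A single bag containing all 5 vertices is trivially a valid decomposition of width 4. Conversely, {a, b, c, d, e} is a clique of size 5, and the vertices of any clique must share a bag in every tree decomposition; so some bag has ≥ 5 vertices and tw(G) ≥ 4. Hence tw(G) = 4 exactly.

Treewidth 4.
Bags: B1 = {a, b, c, d, e}
Tree: (single bag)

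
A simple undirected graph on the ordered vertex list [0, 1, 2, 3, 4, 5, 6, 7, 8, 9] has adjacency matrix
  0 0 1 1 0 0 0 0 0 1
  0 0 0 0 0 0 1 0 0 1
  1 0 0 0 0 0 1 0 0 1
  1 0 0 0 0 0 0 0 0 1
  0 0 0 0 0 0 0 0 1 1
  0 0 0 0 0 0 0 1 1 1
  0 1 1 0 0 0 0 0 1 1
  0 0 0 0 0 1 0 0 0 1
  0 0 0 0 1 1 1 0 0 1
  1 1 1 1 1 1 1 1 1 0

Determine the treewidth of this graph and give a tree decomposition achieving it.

Each bag holds 3 vertices, so the decomposition has width 2, which upper-bounds the treewidth. On the other hand G contains the 3-clique {0, 2, 9}. A clique must lie in a single bag of any decomposition, so no decomposition can have width below 2. The upper and lower bounds meet at 2, so that is the treewidth.

Treewidth 2.
One optimal decomposition is:
Bags: B1 = {2, 6, 9}  B2 = {1, 6, 9}  B3 = {0, 2, 9}  B4 = {0, 3, 9}  B5 = {6, 8, 9}  B6 = {4, 8, 9}  B7 = {5, 8, 9}  B8 = {5, 7, 9}
Tree: B1–B2, B1–B3, B3–B4, B2–B5, B5–B6, B6–B7, B7–B8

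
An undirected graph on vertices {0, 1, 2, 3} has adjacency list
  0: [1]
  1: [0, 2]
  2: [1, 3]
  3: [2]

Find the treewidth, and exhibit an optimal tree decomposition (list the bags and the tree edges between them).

Treewidth 1.
One optimal decomposition is:
Bags: B1 = {2, 3}  B2 = {1, 2}  B3 = {0, 1}
Tree: B1–B2, B2–B3

Each bag holds 2 vertices, so the decomposition has width 1, which upper-bounds the treewidth. G has an edge, so its treewidth is at least 1. The upper and lower bounds meet at 1, so that is the treewidth.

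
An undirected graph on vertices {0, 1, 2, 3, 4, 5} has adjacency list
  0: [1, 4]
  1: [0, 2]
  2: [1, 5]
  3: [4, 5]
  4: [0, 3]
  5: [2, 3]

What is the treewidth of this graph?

A width-2 tree decomposition is:
Bags: B1 = {0, 1, 4}  B2 = {1, 3, 4}  B3 = {1, 3, 5}  B4 = {1, 2, 5}
Tree: B1–B2, B2–B3, B3–B4
Every bag has size at most 3, so the width is 3 − 1 = 2 and tw(G) ≤ 2. For the lower bound, G contains the cycle 1–0–4–3–5–2–1, so G is not a forest; only forests have treewidth ≤ 1, hence tw(G) ≥ 2. The upper and lower bounds meet at 2, so that is the treewidth.

2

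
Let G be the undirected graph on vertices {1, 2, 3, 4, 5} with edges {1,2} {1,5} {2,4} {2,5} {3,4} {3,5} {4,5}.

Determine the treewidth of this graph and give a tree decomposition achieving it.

Treewidth 2.
One optimal decomposition is:
Bags: B1 = {2, 4, 5}  B2 = {3, 4, 5}  B3 = {1, 2, 5}
Tree: B1–B2, B1–B3

Every bag has size at most 3, so the width is 3 − 1 = 2 and tw(G) ≤ 2. For the lower bound, the 3 vertices {1, 2, 5} are pairwise adjacent, and any tree decomposition puts a clique entirely inside one bag — forcing width ≥ 2. Therefore the treewidth is 2.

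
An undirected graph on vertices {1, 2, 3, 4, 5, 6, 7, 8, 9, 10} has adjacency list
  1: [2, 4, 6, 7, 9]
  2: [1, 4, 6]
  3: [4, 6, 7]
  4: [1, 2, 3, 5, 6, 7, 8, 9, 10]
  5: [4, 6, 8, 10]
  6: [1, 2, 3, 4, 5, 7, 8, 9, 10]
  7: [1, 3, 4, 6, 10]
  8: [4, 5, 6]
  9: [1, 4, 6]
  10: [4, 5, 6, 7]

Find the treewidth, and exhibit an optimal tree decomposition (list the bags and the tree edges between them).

Treewidth 3.
Bags: B1 = {1, 4, 6, 7}  B2 = {4, 6, 7, 10}  B3 = {4, 5, 6, 10}  B4 = {3, 4, 6, 7}  B5 = {1, 2, 4, 6}  B6 = {4, 5, 6, 8}  B7 = {1, 4, 6, 9}
Tree: B1–B2, B2–B3, B2–B4, B1–B5, B3–B6, B5–B7

Each bag holds 4 vertices, so the decomposition has width 3, which upper-bounds the treewidth. Conversely, {1, 4, 6, 9} is a clique of size 4, and the vertices of any clique must share a bag in every tree decomposition; so some bag has ≥ 4 vertices and tw(G) ≥ 3. Hence tw(G) = 3 exactly.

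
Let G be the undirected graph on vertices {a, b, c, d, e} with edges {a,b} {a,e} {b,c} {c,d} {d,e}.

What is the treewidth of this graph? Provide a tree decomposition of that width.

Treewidth 2.
One optimal decomposition is:
Bags: B1 = {a, b, e}  B2 = {b, d, e}  B3 = {b, c, d}
Tree: B1–B2, B2–B3

The largest bag has 3 vertices, giving width 2; this decomposition certifies tw(G) ≤ 2. For the lower bound, G contains the cycle b–a–e–d–c–b, so G is not a forest; only forests have treewidth ≤ 1, hence tw(G) ≥ 2. Hence tw(G) = 2 exactly.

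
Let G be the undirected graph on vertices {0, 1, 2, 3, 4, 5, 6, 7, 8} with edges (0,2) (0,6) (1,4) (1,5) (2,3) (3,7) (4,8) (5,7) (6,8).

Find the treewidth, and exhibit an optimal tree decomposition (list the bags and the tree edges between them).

Treewidth 2.
Bags: B1 = {1, 4, 8}  B2 = {1, 5, 8}  B3 = {5, 7, 8}  B4 = {3, 7, 8}  B5 = {2, 3, 8}  B6 = {0, 2, 8}  B7 = {0, 6, 8}
Tree: B1–B2, B2–B3, B3–B4, B4–B5, B5–B6, B6–B7

Each bag holds 3 vertices, so the decomposition has width 2, which upper-bounds the treewidth. The edges 8–4–1–5–7–3–2–0–6–8 form a cycle, so G is not a tree and its treewidth is at least 2. The upper and lower bounds meet at 2, so that is the treewidth.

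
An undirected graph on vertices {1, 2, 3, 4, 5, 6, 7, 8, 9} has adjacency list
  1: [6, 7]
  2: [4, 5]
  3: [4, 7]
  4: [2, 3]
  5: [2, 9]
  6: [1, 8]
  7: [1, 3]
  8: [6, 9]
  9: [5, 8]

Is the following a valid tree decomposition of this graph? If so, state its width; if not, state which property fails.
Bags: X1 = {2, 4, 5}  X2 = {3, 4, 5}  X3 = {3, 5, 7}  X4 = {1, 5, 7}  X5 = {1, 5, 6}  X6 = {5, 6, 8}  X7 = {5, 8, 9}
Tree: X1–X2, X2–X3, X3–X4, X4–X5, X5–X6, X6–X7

Yes; width 2.

Vertex coverage: the bags together contain {1, 2, 3, 4, 5, 6, 7, 8, 9}, the full vertex set. Edge coverage: each edge of G has both endpoints in at least one bag. Running intersection: for every vertex, the bags containing it form a connected subtree. All three properties hold, so this is a valid tree decomposition of width max|bag| − 1 = 2, and hence tw(G) ≤ 2.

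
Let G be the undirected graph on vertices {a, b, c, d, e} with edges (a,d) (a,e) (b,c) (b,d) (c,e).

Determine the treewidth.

A width-2 tree decomposition is:
Bags: B1 = {a, b, d}  B2 = {a, b, e}  B3 = {b, c, e}
Tree: B1–B2, B2–B3
The largest bag has 3 vertices, giving width 2; this decomposition certifies tw(G) ≤ 2. For the lower bound, G contains the cycle b–d–a–e–c–b, so G is not a forest; only forests have treewidth ≤ 1, hence tw(G) ≥ 2. Hence tw(G) = 2 exactly.

2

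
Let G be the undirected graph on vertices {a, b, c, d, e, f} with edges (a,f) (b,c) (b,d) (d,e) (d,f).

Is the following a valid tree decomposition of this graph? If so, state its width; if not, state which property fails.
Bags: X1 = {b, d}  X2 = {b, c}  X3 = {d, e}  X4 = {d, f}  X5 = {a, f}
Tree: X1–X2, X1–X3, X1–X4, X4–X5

Checking the three conditions: (i) the bags cover all of {a, b, c, d, e, f}; (ii) for each edge, some bag contains both endpoints; (iii) the bags containing any fixed vertex form a subtree. All hold, so the decomposition is valid with width 2 − 1 = 1.

Yes; width 1.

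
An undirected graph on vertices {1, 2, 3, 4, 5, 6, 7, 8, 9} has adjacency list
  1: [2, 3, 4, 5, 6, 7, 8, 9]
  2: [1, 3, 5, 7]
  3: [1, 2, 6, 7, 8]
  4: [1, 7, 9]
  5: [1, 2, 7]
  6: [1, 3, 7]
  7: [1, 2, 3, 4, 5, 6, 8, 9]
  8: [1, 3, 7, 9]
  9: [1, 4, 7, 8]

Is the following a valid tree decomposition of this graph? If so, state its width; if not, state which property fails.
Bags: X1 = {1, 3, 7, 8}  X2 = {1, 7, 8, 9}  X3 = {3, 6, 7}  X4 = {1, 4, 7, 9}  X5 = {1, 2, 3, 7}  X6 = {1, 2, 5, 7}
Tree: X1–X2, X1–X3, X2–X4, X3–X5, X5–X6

A tree decomposition must satisfy three properties: every vertex lies in some bag; for every edge, both endpoints lie together in some bag; and for every vertex, the bags containing it form a connected subtree. Here edge (1,6) lies in no bag, so the decomposition is invalid.

No — edge (1,6) lies in no bag.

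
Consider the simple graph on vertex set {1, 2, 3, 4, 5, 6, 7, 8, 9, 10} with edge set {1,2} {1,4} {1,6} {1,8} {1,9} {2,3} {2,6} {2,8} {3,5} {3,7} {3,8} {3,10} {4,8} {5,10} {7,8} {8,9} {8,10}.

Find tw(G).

2

A width-2 tree decomposition is:
Bags: B1 = {2, 3, 8}  B2 = {3, 8, 10}  B3 = {1, 2, 8}  B4 = {1, 4, 8}  B5 = {1, 2, 6}  B6 = {1, 8, 9}  B7 = {3, 7, 8}  B8 = {3, 5, 10}
Tree: B1–B2, B1–B3, B3–B4, B3–B5, B3–B6, B2–B7, B2–B8
Each bag holds 3 vertices, so the decomposition has width 2, which upper-bounds the treewidth. On the other hand G contains the 3-clique {1, 8, 9}. A clique must lie in a single bag of any decomposition, so no decomposition can have width below 2. Combining the bounds, tw(G) = 2.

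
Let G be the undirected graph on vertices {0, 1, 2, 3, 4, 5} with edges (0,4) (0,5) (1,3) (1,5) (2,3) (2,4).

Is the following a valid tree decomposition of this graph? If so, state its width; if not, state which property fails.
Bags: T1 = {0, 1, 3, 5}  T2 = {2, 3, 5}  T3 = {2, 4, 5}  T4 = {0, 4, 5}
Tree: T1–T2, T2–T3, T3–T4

A tree decomposition must satisfy three properties: every vertex lies in some bag; for every edge, both endpoints lie together in some bag; and for every vertex, the bags containing it form a connected subtree. Here bags containing vertex 0 are not connected in the tree, so the decomposition is invalid.

No — bags containing vertex 0 are not connected in the tree.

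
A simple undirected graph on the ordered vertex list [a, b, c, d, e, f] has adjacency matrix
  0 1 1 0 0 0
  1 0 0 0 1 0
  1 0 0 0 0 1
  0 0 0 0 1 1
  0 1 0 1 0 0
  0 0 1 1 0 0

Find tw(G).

A width-2 tree decomposition is:
Bags: B1 = {d, e, f}  B2 = {b, e, f}  B3 = {a, b, f}  B4 = {a, c, f}
Tree: B1–B2, B2–B3, B3–B4
Every bag has size at most 3, so the width is 3 − 1 = 2 and tw(G) ≤ 2. The edges f–d–e–b–a–c–f form a cycle, so G is not a tree and its treewidth is at least 2. Therefore the treewidth is 2.

2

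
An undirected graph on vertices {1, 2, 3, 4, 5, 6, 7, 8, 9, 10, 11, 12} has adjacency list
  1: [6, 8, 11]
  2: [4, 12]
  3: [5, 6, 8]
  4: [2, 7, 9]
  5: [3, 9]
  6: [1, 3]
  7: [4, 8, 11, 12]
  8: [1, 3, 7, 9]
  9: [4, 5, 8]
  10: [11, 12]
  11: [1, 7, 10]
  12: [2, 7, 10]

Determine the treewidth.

3

A width-3 tree decomposition is:
Bags: B1 = {1, 3, 5, 6}  B2 = {1, 3, 5, 8}  B3 = {1, 5, 8, 9}  B4 = {1, 8, 9, 11}  B5 = {7, 8, 9, 11}  B6 = {4, 7, 9, 11}  B7 = {4, 7, 10, 11}  B8 = {4, 7, 10, 12}  B9 = {2, 4, 10, 12}
Tree: B1–B2, B2–B3, B3–B4, B4–B5, B5–B6, B6–B7, B7–B8, B8–B9
Each bag holds 4 vertices, so the decomposition has width 3, which upper-bounds the treewidth. For the lower bound: the 4 vertex sets {3,5,6}, {1}, {8}, {4,7,9,11} are disjoint, each induces a connected subgraph, and every pair is joined by at least one edge of G. Contracting each set to a single vertex therefore yields K_{4} as a minor, and since treewidth is minor-monotone, tw(G) ≥ tw(K_{4}) = 3. The upper and lower bounds meet at 3, so that is the treewidth.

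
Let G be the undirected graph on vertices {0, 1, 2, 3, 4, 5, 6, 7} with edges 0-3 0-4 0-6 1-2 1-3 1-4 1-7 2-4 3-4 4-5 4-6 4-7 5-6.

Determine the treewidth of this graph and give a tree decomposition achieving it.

Treewidth 2.
One optimal decomposition is:
Bags: B1 = {0, 4, 6}  B2 = {0, 3, 4}  B3 = {4, 5, 6}  B4 = {1, 3, 4}  B5 = {1, 2, 4}  B6 = {1, 4, 7}
Tree: B1–B2, B1–B3, B2–B4, B4–B5, B4–B6

Every bag has size at most 3, so the width is 3 − 1 = 2 and tw(G) ≤ 2. For the lower bound, the 3 vertices {0, 3, 4} are pairwise adjacent, and any tree decomposition puts a clique entirely inside one bag — forcing width ≥ 2. Hence tw(G) = 2 exactly.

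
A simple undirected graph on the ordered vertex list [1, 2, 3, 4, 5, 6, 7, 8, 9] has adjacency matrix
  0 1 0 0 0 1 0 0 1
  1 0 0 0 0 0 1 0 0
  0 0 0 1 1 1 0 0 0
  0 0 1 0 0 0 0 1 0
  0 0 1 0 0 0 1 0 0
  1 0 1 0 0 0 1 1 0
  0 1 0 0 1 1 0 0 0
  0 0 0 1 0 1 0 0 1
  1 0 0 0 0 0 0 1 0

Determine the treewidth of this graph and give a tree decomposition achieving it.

Treewidth 3.
One optimal decomposition is:
Bags: B1 = {3, 4, 5, 8}  B2 = {3, 5, 6, 8}  B3 = {5, 6, 7, 8}  B4 = {6, 7, 8, 9}  B5 = {1, 6, 7, 9}  B6 = {1, 2, 7, 9}
Tree: B1–B2, B2–B3, B3–B4, B4–B5, B5–B6

The largest bag has 4 vertices, giving width 3; this decomposition certifies tw(G) ≤ 3. For the lower bound: the 4 vertex sets {3,4,5}, {8}, {6}, {1,2,7,9} are disjoint, each induces a connected subgraph, and every pair is joined by at least one edge of G. Contracting each set to a single vertex therefore yields K_{4} as a minor, and since treewidth is minor-monotone, tw(G) ≥ tw(K_{4}) = 3. Therefore the treewidth is 3.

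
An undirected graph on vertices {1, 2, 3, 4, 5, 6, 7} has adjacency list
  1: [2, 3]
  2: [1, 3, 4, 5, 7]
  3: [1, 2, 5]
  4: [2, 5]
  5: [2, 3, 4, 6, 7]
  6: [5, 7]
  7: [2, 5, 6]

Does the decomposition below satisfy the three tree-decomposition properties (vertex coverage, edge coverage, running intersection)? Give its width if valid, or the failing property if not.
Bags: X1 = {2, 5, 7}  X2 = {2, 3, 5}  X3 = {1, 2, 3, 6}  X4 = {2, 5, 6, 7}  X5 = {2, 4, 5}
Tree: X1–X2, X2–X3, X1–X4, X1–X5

No — bags containing vertex 6 are not connected in the tree.

A tree decomposition must satisfy three properties: every vertex lies in some bag; for every edge, both endpoints lie together in some bag; and for every vertex, the bags containing it form a connected subtree. Here bags containing vertex 6 are not connected in the tree, so the decomposition is invalid.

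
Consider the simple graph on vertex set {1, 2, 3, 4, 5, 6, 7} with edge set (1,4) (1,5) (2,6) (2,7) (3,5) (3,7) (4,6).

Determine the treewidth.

2

A width-2 tree decomposition is:
Bags: B1 = {2, 4, 6}  B2 = {2, 4, 7}  B3 = {3, 4, 7}  B4 = {3, 4, 5}  B5 = {1, 4, 5}
Tree: B1–B2, B2–B3, B3–B4, B4–B5
The largest bag has 3 vertices, giving width 2; this decomposition certifies tw(G) ≤ 2. For the lower bound, G contains the cycle 4–6–2–7–3–5–1–4, so G is not a forest; only forests have treewidth ≤ 1, hence tw(G) ≥ 2. The upper and lower bounds meet at 2, so that is the treewidth.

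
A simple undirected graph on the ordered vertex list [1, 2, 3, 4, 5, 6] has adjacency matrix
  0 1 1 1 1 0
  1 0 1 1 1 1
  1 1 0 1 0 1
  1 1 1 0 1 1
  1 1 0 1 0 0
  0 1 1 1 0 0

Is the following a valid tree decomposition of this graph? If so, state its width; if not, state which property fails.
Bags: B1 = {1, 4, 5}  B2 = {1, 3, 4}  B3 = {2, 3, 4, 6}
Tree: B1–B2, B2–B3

A tree decomposition must satisfy three properties: every vertex lies in some bag; for every edge, both endpoints lie together in some bag; and for every vertex, the bags containing it form a connected subtree. Here edge (2,1) lies in no bag, so the decomposition is invalid.

No — edge (2,1) lies in no bag.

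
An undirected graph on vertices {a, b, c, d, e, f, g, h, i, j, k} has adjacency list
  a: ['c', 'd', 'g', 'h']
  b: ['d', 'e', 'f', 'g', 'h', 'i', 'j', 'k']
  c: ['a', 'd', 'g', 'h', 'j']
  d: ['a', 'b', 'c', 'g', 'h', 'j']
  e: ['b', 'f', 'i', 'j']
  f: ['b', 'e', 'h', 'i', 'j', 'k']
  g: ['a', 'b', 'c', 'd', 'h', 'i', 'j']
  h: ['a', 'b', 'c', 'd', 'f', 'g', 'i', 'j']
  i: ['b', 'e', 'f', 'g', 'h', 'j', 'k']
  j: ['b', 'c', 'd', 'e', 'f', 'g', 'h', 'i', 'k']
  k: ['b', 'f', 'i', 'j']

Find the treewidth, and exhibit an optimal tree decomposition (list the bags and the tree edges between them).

Each bag holds 5 vertices, so the decomposition has width 4, which upper-bounds the treewidth. On the other hand G contains the 5-clique {c, d, g, h, j}. A clique must lie in a single bag of any decomposition, so no decomposition can have width below 4. Hence tw(G) = 4 exactly.

Treewidth 4.
One optimal decomposition is:
Bags: B1 = {b, g, h, i, j}  B2 = {b, f, h, i, j}  B3 = {b, d, g, h, j}  B4 = {c, d, g, h, j}  B5 = {b, f, i, j, k}  B6 = {a, c, d, g, h}  B7 = {b, e, f, i, j}
Tree: B1–B2, B1–B3, B3–B4, B2–B5, B4–B6, B5–B7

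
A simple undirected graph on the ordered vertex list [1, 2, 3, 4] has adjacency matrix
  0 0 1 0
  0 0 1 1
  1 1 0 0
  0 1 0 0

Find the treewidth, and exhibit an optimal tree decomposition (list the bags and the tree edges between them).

Treewidth 1.
One optimal decomposition is:
Bags: B1 = {2, 4}  B2 = {2, 3}  B3 = {1, 3}
Tree: B1–B2, B2–B3

Every bag has size at most 2, so the width is 2 − 1 = 1 and tw(G) ≤ 1. G has an edge, so its treewidth is at least 1. Therefore the treewidth is 1.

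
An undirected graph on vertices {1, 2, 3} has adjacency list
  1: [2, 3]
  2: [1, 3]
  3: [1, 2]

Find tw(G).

A width-2 tree decomposition is:
Bags: B1 = {1, 2, 3}
Tree: (single bag)
A single bag containing all 3 vertices is trivially a valid decomposition of width 2. On the other hand G contains the 3-clique {1, 2, 3}. A clique must lie in a single bag of any decomposition, so no decomposition can have width below 2. Combining the bounds, tw(G) = 2.

2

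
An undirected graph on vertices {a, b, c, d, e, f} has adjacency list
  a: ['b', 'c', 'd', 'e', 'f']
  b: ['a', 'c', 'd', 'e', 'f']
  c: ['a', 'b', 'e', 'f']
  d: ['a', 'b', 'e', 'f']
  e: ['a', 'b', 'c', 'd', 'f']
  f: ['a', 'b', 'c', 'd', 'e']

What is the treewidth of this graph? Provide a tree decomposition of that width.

Treewidth 4.
Bags: B1 = {a, b, c, e, f}  B2 = {a, b, d, e, f}
Tree: B1–B2

The largest bag has 5 vertices, giving width 4; this decomposition certifies tw(G) ≤ 4. Conversely, {a, b, d, e, f} is a clique of size 5, and the vertices of any clique must share a bag in every tree decomposition; so some bag has ≥ 5 vertices and tw(G) ≥ 4. Combining the bounds, tw(G) = 4.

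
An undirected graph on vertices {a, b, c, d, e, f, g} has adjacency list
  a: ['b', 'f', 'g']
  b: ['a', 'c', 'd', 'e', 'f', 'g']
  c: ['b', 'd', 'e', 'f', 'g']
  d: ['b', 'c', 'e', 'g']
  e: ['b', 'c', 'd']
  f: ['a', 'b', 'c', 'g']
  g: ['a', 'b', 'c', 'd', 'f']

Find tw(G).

3

A width-3 tree decomposition is:
Bags: B1 = {b, c, f, g}  B2 = {a, b, f, g}  B3 = {b, c, d, g}  B4 = {b, c, d, e}
Tree: B1–B2, B1–B3, B3–B4
Every bag has size at most 4, so the width is 4 − 1 = 3 and tw(G) ≤ 3. On the other hand G contains the 4-clique {b, c, d, g}. A clique must lie in a single bag of any decomposition, so no decomposition can have width below 3. Hence tw(G) = 3 exactly.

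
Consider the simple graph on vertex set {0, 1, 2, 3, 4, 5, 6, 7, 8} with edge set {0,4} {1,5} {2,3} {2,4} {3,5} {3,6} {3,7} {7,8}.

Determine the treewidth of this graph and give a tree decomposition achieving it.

Treewidth 1.
Bags: B1 = {3, 5}  B2 = {2, 3}  B3 = {2, 4}  B4 = {0, 4}  B5 = {3, 6}  B6 = {1, 5}  B7 = {3, 7}  B8 = {7, 8}
Tree: B1–B2, B2–B3, B3–B4, B2–B5, B1–B6, B5–B7, B7–B8

The largest bag has 2 vertices, giving width 1; this decomposition certifies tw(G) ≤ 1. Any graph with an edge has treewidth ≥ 1, and G has the edge 3–5. Therefore the treewidth is 1.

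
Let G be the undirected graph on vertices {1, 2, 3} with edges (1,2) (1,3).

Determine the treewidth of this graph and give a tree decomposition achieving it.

Every bag has size at most 2, so the width is 2 − 1 = 1 and tw(G) ≤ 1. Any graph with an edge has treewidth ≥ 1, and G has the edge 2–1. Therefore the treewidth is 1.

Treewidth 1.
Bags: B1 = {1, 2}  B2 = {1, 3}
Tree: B1–B2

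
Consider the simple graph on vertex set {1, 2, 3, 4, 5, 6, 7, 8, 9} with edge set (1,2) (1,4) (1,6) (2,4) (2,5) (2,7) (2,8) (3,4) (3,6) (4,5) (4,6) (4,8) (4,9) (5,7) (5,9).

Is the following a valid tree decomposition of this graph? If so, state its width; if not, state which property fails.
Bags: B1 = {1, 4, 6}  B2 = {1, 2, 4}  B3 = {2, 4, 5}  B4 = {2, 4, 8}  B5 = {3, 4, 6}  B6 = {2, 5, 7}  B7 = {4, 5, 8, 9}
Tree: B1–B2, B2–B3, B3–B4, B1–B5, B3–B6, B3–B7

A tree decomposition must satisfy three properties: every vertex lies in some bag; for every edge, both endpoints lie together in some bag; and for every vertex, the bags containing it form a connected subtree. Here bags containing vertex 8 are not connected in the tree, so the decomposition is invalid.

No — bags containing vertex 8 are not connected in the tree.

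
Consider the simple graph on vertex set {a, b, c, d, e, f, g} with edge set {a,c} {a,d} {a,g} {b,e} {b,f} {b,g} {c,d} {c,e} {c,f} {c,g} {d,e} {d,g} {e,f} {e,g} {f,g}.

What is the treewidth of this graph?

3

A width-3 tree decomposition is:
Bags: B1 = {b, e, f, g}  B2 = {c, e, f, g}  B3 = {c, d, e, g}  B4 = {a, c, d, g}
Tree: B1–B2, B2–B3, B3–B4
Each bag holds 4 vertices, so the decomposition has width 3, which upper-bounds the treewidth. Conversely, {c, d, e, g} is a clique of size 4, and the vertices of any clique must share a bag in every tree decomposition; so some bag has ≥ 4 vertices and tw(G) ≥ 3. Hence tw(G) = 3 exactly.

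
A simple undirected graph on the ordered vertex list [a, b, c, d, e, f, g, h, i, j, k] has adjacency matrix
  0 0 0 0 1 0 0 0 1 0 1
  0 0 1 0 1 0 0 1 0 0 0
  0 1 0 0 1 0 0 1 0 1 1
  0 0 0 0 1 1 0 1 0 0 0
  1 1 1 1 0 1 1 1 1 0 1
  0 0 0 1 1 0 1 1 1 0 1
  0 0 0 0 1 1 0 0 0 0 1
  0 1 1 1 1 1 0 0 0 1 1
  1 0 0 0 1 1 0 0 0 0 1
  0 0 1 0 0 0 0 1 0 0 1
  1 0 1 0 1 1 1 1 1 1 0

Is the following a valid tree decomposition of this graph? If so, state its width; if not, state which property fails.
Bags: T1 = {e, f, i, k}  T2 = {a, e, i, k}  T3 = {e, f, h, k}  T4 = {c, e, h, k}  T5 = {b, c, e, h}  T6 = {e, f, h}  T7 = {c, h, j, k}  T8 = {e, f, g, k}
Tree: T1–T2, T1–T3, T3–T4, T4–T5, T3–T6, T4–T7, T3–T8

A tree decomposition must satisfy three properties: every vertex lies in some bag; for every edge, both endpoints lie together in some bag; and for every vertex, the bags containing it form a connected subtree. Here vertex d appears in no bag, so the decomposition is invalid.

No — vertex d appears in no bag.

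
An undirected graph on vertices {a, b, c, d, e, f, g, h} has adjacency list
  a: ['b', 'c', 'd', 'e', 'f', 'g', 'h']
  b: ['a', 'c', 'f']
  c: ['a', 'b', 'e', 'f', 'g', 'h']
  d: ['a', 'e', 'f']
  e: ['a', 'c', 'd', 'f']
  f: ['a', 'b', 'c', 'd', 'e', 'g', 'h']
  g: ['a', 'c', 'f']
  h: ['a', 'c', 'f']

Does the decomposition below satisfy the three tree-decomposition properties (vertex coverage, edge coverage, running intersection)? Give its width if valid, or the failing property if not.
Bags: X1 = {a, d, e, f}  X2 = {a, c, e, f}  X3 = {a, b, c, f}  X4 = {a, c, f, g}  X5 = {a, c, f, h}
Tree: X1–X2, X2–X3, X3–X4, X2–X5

Every vertex of G appears in some bag (union = {a, b, c, d, e, f, g, h}); every edge is covered by a bag; and for each vertex v the set of bags containing v is connected in the bag tree. The decomposition is therefore valid. The largest bag has 4 vertices, so the width is 3.

Yes; width 3.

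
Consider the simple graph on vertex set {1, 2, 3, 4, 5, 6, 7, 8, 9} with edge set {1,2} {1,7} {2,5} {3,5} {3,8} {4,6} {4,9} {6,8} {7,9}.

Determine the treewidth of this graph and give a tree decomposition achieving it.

Every bag has size at most 3, so the width is 3 − 1 = 2 and tw(G) ≤ 2. Since 9–7–1–2–5–3–8–6–4–9 is a cycle in G, G is not acyclic. Forests are exactly the graphs of treewidth ≤ 1, so tw(G) ≥ 2. Hence tw(G) = 2 exactly.

Treewidth 2.
Bags: B1 = {1, 7, 9}  B2 = {1, 2, 9}  B3 = {2, 5, 9}  B4 = {3, 5, 9}  B5 = {3, 8, 9}  B6 = {6, 8, 9}  B7 = {4, 6, 9}
Tree: B1–B2, B2–B3, B3–B4, B4–B5, B5–B6, B6–B7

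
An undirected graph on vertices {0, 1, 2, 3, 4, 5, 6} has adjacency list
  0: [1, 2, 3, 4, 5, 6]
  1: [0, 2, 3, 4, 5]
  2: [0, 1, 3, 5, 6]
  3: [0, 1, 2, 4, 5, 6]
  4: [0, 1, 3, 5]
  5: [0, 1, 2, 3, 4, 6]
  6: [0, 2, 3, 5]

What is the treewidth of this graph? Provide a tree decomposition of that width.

Treewidth 4.
Bags: B1 = {0, 1, 3, 4, 5}  B2 = {0, 1, 2, 3, 5}  B3 = {0, 2, 3, 5, 6}
Tree: B1–B2, B2–B3

The largest bag has 5 vertices, giving width 4; this decomposition certifies tw(G) ≤ 4. Conversely, {0, 1, 2, 3, 5} is a clique of size 5, and the vertices of any clique must share a bag in every tree decomposition; so some bag has ≥ 5 vertices and tw(G) ≥ 4. Combining the bounds, tw(G) = 4.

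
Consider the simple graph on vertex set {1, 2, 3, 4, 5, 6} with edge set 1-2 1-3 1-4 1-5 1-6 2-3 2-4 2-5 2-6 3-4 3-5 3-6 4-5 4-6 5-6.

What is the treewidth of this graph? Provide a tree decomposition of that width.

With just one bag of size 6, the width is 6 − 1 = 5, so tw(G) ≤ 5. Conversely, {1, 2, 3, 4, 5, 6} is a clique of size 6, and the vertices of any clique must share a bag in every tree decomposition; so some bag has ≥ 6 vertices and tw(G) ≥ 5. Therefore the treewidth is 5.

Treewidth 5.
Bags: B1 = {1, 2, 3, 4, 5, 6}
Tree: (single bag)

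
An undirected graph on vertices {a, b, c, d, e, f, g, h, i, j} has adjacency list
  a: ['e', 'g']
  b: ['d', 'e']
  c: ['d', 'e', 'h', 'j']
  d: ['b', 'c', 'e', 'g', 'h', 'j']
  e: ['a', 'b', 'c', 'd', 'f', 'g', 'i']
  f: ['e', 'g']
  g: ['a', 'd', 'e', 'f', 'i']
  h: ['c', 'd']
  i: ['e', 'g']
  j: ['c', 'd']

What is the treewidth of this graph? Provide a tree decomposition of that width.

Every bag has size at most 3, so the width is 3 − 1 = 2 and tw(G) ≤ 2. Conversely, {c, d, j} is a clique of size 3, and the vertices of any clique must share a bag in every tree decomposition; so some bag has ≥ 3 vertices and tw(G) ≥ 2. Combining the bounds, tw(G) = 2.

Treewidth 2.
Bags: B1 = {d, e, g}  B2 = {c, d, e}  B3 = {c, d, h}  B4 = {b, d, e}  B5 = {e, g, i}  B6 = {c, d, j}  B7 = {a, e, g}  B8 = {e, f, g}
Tree: B1–B2, B2–B3, B1–B4, B1–B5, B3–B6, B1–B7, B7–B8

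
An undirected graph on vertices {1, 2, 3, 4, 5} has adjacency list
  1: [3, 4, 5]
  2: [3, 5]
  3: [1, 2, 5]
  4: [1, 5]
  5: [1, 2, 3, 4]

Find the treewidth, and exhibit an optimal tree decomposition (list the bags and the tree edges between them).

Treewidth 2.
One optimal decomposition is:
Bags: B1 = {1, 3, 5}  B2 = {1, 4, 5}  B3 = {2, 3, 5}
Tree: B1–B2, B1–B3

Every bag has size at most 3, so the width is 3 − 1 = 2 and tw(G) ≤ 2. Conversely, {1, 3, 5} is a clique of size 3, and the vertices of any clique must share a bag in every tree decomposition; so some bag has ≥ 3 vertices and tw(G) ≥ 2. The upper and lower bounds meet at 2, so that is the treewidth.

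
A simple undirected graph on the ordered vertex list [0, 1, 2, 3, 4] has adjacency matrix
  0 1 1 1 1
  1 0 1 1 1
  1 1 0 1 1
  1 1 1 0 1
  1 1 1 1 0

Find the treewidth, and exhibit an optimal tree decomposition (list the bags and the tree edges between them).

With just one bag of size 5, the width is 5 − 1 = 4, so tw(G) ≤ 4. For the lower bound, the 5 vertices {0, 1, 2, 3, 4} are pairwise adjacent, and any tree decomposition puts a clique entirely inside one bag — forcing width ≥ 4. Combining the bounds, tw(G) = 4.

Treewidth 4.
One such decomposition:
Bags: B1 = {0, 1, 2, 3, 4}
Tree: (single bag)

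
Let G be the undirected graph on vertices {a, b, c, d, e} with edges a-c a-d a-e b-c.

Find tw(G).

1

A width-1 tree decomposition is:
Bags: B1 = {b, c}  B2 = {a, c}  B3 = {a, e}  B4 = {a, d}
Tree: B1–B2, B2–B3, B2–B4
Every bag has size at most 2, so the width is 2 − 1 = 1 and tw(G) ≤ 1. Since G has at least one edge (e.g. c–b), it is not an edgeless graph, so tw(G) ≥ 1. The upper and lower bounds meet at 1, so that is the treewidth.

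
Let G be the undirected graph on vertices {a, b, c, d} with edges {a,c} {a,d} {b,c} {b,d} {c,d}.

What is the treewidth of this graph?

A width-2 tree decomposition is:
Bags: B1 = {a, c, d}  B2 = {b, c, d}
Tree: B1–B2
The largest bag has 3 vertices, giving width 2; this decomposition certifies tw(G) ≤ 2. Conversely, {a, c, d} is a clique of size 3, and the vertices of any clique must share a bag in every tree decomposition; so some bag has ≥ 3 vertices and tw(G) ≥ 2. Therefore the treewidth is 2.

2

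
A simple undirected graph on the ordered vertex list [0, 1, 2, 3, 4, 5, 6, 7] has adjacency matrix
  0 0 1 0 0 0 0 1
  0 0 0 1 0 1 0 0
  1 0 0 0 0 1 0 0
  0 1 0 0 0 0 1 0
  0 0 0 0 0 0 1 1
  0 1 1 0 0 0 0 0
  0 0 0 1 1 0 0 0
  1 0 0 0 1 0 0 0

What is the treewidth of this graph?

A width-2 tree decomposition is:
Bags: B1 = {3, 4, 6}  B2 = {1, 3, 4}  B3 = {1, 4, 5}  B4 = {2, 4, 5}  B5 = {0, 2, 4}  B6 = {0, 4, 7}
Tree: B1–B2, B2–B3, B3–B4, B4–B5, B5–B6
Every bag has size at most 3, so the width is 3 − 1 = 2 and tw(G) ≤ 2. Since 4–6–3–1–5–2–0–7–4 is a cycle in G, G is not acyclic. Forests are exactly the graphs of treewidth ≤ 1, so tw(G) ≥ 2. Therefore the treewidth is 2.

2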